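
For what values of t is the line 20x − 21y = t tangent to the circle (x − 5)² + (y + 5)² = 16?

The line touches the circle iff its distance from (5, −5) is 4:
|20·5 − 21·(−5) − t| / √841 = 4
|t − (205)| = 4·29, so t = 321 or t = 89.

t = 89 or t = 321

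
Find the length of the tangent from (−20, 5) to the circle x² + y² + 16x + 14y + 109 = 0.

2√71

Centre (−8, −7), r² = 4. |PO|² = (−12)² + (12)² = 288.
Power of the point: PT² = |PO|² − r² = 284, so PT = 2√71.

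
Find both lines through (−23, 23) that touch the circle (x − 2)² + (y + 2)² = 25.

3x + 4y = 23 and 4x + 3y = −23

Let a tangent through (−23, 23) have slope m. Its distance from (2, −2) must equal 5:
[m·(25) − (−25)]² = 25(m² + 1)
12m² + 25m + 12 = 0, so m = −3/4 or m = −4/3.
Through (−23, 23) these give 3x + 4y = 23 and 4x + 3y = −23.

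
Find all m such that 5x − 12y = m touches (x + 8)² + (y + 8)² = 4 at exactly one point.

m = 30 or m = 82

For a tangent, require d(centre, line) = r = 2.
|5·(−8) − 12·(−8) − m| / √169 = 2
|m − (56)| = 2·13, so m = 82 or m = 30.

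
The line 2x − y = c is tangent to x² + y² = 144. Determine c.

c = ±12√5

For a tangent, require d(centre, line) = r = 12.
|2·0 − 1·0 − c| / √5 = 12
|c| = 12√5.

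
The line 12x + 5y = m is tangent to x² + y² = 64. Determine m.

The line touches the circle iff its distance from (0, 0) is 8:
|12·0 + 5·0 − m| / √169 = 8
|m| = 8·13, so m = 104 or m = −104.

m = −104 or m = 104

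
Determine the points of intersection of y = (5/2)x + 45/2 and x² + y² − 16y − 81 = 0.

(−9, 0) and (−1, 20)

Substitute y = (45 + 5x)/2:
29x² + 290x + 261 = 0  ⟹  x² + 10x + 9 = 0
x = −1 or x = −9, giving (−1, 20) and (−9, 0).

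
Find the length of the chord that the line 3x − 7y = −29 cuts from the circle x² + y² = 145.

3√58

Centre (0, 0), r² = 145. Perpendicular distance d from centre to line = |29| / √58 = 29/√58.
Half the chord is √(r² − d²) = √(261/2), so the full chord is 3√58.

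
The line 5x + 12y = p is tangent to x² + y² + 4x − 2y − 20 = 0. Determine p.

The line touches the circle iff its distance from (−2, 1) is 5:
|5·(−2) + 12·1 − p| / √169 = 5
|p − (2)| = 5·13, so p = 67 or p = −63.

p = −63 or p = 67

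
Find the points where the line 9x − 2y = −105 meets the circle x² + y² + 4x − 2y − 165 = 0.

(−13, −6) and (−9, 12)

Substitute y = (105 + 9x)/2:
85x² + 1870x + 9945 = 0  ⟹  x² + 22x + 117 = 0
x = −9 or x = −13, giving (−9, 12) and (−13, −6).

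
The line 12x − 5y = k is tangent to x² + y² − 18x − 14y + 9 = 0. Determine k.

k = −70 or k = 216

Tangency holds when the distance from the centre (9, 7) to the line equals the radius 11:
|12·9 − 5·7 − k| / √169 = 11
|k − (73)| = 11·13, so k = 216 or k = −70.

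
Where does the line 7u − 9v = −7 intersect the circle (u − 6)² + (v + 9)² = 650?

(−19, −14) and (17, 14)

From the line, v = (7 + 7u)/9. Substituting:
130u² + 260u − 41990 = 0  ⟹  u² + 2u − 323 = 0
u = 17 or u = −19, giving (17, 14) and (−19, −14).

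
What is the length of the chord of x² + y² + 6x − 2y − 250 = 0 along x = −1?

The line gives x = −1. Substituting into the circle:
y² − 2y − 255 = 0
y = 17 or y = −15, giving (−1, 17) and (−1, −15).
Chord length = distance between (−1, 17) and (−1, −15) = √1024 = 32.

32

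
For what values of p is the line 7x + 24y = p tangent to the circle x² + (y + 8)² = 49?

p = −367 or p = −17

The line touches the circle iff its distance from (0, −8) is 7:
|7·0 + 24·(−8) − p| / √625 = 7
|p − (−192)| = 7·25, so p = −17 or p = −367.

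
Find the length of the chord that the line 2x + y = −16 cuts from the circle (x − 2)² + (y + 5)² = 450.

18√5

Substitute y = −2x − 16:
5x² + 40x − 325 = 0  ⟹  x² + 8x − 65 = 0
x = 5 or x = −13, giving (5, −26) and (−13, 10).
|(5, −26) − (−13, 10)| = √((18)² + (−36)²) = 18√5.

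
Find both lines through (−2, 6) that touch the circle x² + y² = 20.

A line y − (6) = m(x − (−2)) is tangent when its distance from (0, 0) is 2√5:
[m·(2) − (−6)]² = 20(m² + 1)
2m² − 3m − 2 = 0, so m = −1/2 or m = 2.
Through (−2, 6) these give x + 2y = 10 and 2x − y = −10.

x + 2y = 10 and 2x − y = −10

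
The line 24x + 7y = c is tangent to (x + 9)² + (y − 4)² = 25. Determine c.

c = −313 or c = −63

Tangency holds when the distance from the centre (−9, 4) to the line equals the radius 5:
|24·(−9) + 7·4 − c| / √625 = 5
|c − (−188)| = 5·25, so c = −63 or c = −313.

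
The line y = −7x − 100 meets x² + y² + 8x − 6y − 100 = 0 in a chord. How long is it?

The distance from (−4, 3) to the line is 75/√50, and r² = 125.
Half the chord is √(r² − d²) = √(25/2), so the full chord is 5√2.

5√2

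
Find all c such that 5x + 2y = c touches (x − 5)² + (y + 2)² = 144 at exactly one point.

For a tangent, require d(centre, line) = r = 12.
|5·5 + 2·(−2) − c| / √29 = 12
|c − (21)| = 12√29.

c = 21 ± 12√29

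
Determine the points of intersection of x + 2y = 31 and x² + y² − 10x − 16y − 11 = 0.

Express y = (31 − x)/2 and substitute into the circle:
5x² − 70x − 75 = 0  ⟹  x² − 14x − 15 = 0
x = 15 or x = −1, giving (15, 8) and (−1, 16).

(−1, 16) and (15, 8)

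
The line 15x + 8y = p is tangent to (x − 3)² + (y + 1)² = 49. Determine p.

The line touches the circle iff its distance from (3, −1) is 7:
|15·3 + 8·(−1) − p| / √289 = 7
|p − (37)| = 7·17, so p = 156 or p = −82.

p = −82 or p = 156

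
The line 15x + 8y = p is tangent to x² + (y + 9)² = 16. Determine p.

p = −140 or p = −4

For a tangent, require d(centre, line) = r = 4.
|15·0 + 8·(−9) − p| / √289 = 4
|p − (−72)| = 4·17, so p = −4 or p = −140.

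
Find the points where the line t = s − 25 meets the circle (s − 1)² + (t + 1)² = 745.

(−3, −28) and (28, 3)

Substitute t = s − 25:
2s² − 50s − 168 = 0  ⟹  s² − 25s − 84 = 0
s = 28 or s = −3, giving (28, 3) and (−3, −28).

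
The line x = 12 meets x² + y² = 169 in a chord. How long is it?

The line gives x = 12. Substituting into the circle:
y² − 25 = 0
y = 5 or y = −5, giving (12, 5) and (12, −5).
Chord length = distance between (12, 5) and (12, −5) = √100 = 10.

10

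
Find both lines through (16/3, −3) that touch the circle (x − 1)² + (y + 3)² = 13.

Write the tangent as mx − y + (−3 − m·(16/3)) = 0 and set its distance from the centre to √13:
[m·(−13/3) − (0)]² = 13(m² + 1)
4m² − 9 = 0, so m = −3/2 or m = 3/2.
With m = −3/2: 3x + 2y = 10. With m = 3/2: 3x − 2y = 22.

3x + 2y = 10 and 3x − 2y = 22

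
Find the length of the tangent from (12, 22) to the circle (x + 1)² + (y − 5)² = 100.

With centre O = (−1, 5), |OP|² = 458 and r² = 100.
Power of the point: PT² = |PO|² − r² = 358, so PT = √358.

√358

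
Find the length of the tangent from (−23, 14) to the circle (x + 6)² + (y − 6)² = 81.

4√17

Centre (−6, 6), r² = 81. |PO|² = (−17)² + (8)² = 353.
Power of the point: PT² = |PO|² − r² = 272, so PT = 4√17.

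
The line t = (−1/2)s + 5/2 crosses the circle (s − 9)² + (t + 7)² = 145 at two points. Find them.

Express t = (5 − s)/2 and substitute into the circle:
5s² − 110s + 105 = 0  ⟹  s² − 22s + 21 = 0
s = 21 or s = 1, giving (21, −8) and (1, 2).

(1, 2) and (21, −8)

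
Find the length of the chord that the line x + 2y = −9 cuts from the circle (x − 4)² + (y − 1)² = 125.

8√5

Centre (4, 1), r² = 125. Perpendicular distance d from centre to line = |15| / √5 = 15/√5.
Chord = 2√(r² − d²) = 2·√(80) = 8√5.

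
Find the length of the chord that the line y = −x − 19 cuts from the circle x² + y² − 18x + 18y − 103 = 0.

The distance from (9, −9) to the line is 19/√2, and r² = 265.
Chord = 2√(r² − d²) = 2·√(169/2) = 13√2.

13√2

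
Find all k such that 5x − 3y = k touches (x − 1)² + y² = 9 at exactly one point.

The line touches the circle iff its distance from (1, 0) is 3:
|5·1 − 3·0 − k| / √34 = 3
|k − (5)| = 3√34.

k = 5 ± 3√34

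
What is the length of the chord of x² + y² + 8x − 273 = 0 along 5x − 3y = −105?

The distance from (−4, 0) to the line is 85/√34, and r² = 289.
Half the chord is √(r² − d²) = √(153/2), so the full chord is 3√34.

3√34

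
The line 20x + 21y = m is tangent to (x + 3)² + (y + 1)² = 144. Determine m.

m = −429 or m = 267

The line touches the circle iff its distance from (−3, −1) is 12:
|20·(−3) + 21·(−1) − m| / √841 = 12
|m − (−81)| = 12·29, so m = 267 or m = −429.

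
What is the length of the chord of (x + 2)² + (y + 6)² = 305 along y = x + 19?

9√2

The distance from (−2, −6) to the line is 23/√2, and r² = 305.
Half the chord is √(r² − d²) = √(81/2), so the full chord is 9√2.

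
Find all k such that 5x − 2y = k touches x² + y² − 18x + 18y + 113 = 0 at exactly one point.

The line touches the circle iff its distance from (9, −9) is 7:
|5·9 − 2·(−9) − k| / √29 = 7
|k − (63)| = 7√29.

k = 63 ± 7√29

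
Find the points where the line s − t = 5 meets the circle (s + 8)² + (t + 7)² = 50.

(−9, −14) and (−1, −6)

Express t = s − 5 and substitute into the circle:
2s² + 20s + 18 = 0  ⟹  s² + 10s + 9 = 0
s = −1 or s = −9, giving (−1, −6) and (−9, −14).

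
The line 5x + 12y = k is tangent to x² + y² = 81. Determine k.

k = −117 or k = 117

The line touches the circle iff its distance from (0, 0) is 9:
|5·0 + 12·0 − k| / √169 = 9
|k| = 9·13, so k = 117 or k = −117.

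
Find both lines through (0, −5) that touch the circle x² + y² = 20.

x + 2y = −10 and x − 2y = 10

Write the tangent as mx − y + (−5 − m·(0)) = 0 and set its distance from the centre to 2√5:
[m·(0) − (5)]² = 20(m² + 1)
4m² − 1 = 0, so m = −1/2 or m = 1/2.
With m = −1/2: x + 2y = −10. With m = 1/2: x − 2y = 10.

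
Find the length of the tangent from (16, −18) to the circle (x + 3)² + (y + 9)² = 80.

With centre O = (−3, −9), |OP|² = 442 and r² = 80.
Power of the point: PT² = |PO|² − r² = 362, so PT = √362.

√362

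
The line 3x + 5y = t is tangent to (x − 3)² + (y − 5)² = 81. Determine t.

For a tangent, require d(centre, line) = r = 9.
|3·3 + 5·5 − t| / √34 = 9
|t − (34)| = 9√34.

t = 34 ± 9√34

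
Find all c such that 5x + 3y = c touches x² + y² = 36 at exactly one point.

c = ±6√34

The line touches the circle iff its distance from (0, 0) is 6:
|5·0 + 3·0 − c| / √34 = 6
|c| = 6√34.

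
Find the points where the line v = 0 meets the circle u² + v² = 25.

(−5, 0) and (5, 0)

Express v = 0 and substitute into the circle:
u² − 25 = 0
u = 5 or u = −5, giving (5, 0) and (−5, 0).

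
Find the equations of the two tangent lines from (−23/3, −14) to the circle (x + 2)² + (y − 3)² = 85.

Let a tangent through (−23/3, −14) have slope m. Its distance from (−2, 3) must equal √85:
[m·(17/3) − (17)]² = 85(m² + 1)
14m² + 51m − 54 = 0, so m = −9/2 or m = 6/7.
Through (−23/3, −14) these give 9x + 2y = −97 and 6x − 7y = 52.

9x + 2y = −97 and 6x − 7y = 52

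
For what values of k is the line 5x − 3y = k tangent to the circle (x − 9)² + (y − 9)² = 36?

k = 18 ± 6√34

Tangency holds when the distance from the centre (9, 9) to the line equals the radius 6:
|5·9 − 3·9 − k| / √34 = 6
|k − (18)| = 6√34.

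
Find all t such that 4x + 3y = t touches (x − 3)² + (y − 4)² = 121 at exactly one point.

t = −31 or t = 79

Tangency holds when the distance from the centre (3, 4) to the line equals the radius 11:
|4·3 + 3·4 − t| / √25 = 11
|t − (24)| = 11·5, so t = 79 or t = −31.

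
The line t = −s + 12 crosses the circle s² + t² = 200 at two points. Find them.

Express t = −s + 12 and substitute into the circle:
2s² − 24s − 56 = 0  ⟹  s² − 12s − 28 = 0
s = 14 or s = −2, giving (14, −2) and (−2, 14).

(−2, 14) and (14, −2)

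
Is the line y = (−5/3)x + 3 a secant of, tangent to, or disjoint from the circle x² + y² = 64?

secant

Substituting the line into the circle gives 34x² − 90x − 495 = 0.
Discriminant = (−90)² − 4·34·(−495) = 75420 > 0.
Two real roots: the line is a secant.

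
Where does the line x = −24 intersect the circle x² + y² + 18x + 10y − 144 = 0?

The line gives x = −24. Substituting into the circle:
y² + 10y = 0
y = 0 or y = −10, giving (−24, 0) and (−24, −10).

(−24, −10) and (−24, 0)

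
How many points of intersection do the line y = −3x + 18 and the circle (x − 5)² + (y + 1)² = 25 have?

2

d² = (3·5 + 1·(−1) − (18))²/10 = 8/5; r² = 25.
Since d² < r², the line cuts the circle twice.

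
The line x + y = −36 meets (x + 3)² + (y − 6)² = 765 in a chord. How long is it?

3√2

Express y = −x − 36 and substitute into the circle:
2x² + 90x + 1008 = 0  ⟹  x² + 45x + 504 = 0
x = −21 or x = −24, giving (−21, −15) and (−24, −12).
|(−21, −15) − (−24, −12)| = √((3)² + (−3)²) = 3√2.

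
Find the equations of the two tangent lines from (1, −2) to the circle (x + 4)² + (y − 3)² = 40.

Let a tangent through (1, −2) have slope m. Its distance from (−4, 3) must equal 2√10:
[m·(−5) − (5)]² = 40(m² + 1)
3m² − 10m + 3 = 0, so m = 3 or m = 1/3.
Through (1, −2) these give 3x − y = 5 and x − 3y = 7.

3x − y = 5 and x − 3y = 7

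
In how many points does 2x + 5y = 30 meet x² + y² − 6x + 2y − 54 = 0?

d² = (2·3 + 5·(−1) − (30))²/29 = 29; r² = 64.
Since d² < r², the line cuts the circle twice.

2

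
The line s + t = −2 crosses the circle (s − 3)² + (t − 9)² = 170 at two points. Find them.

From the line, t = −s − 2. Substituting:
2s² + 16s − 40 = 0  ⟹  s² + 8s − 20 = 0
s = 2 or s = −10, giving (2, −4) and (−10, 8).

(−10, 8) and (2, −4)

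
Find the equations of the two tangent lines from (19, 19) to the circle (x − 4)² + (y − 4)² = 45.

x − 2y = −19 and 2x − y = 19

Write the tangent as mx − y + (19 − m·(19)) = 0 and set its distance from the centre to 3√5:
[m·(−15) − (−15)]² = 45(m² + 1)
2m² − 5m + 2 = 0, so m = 1/2 or m = 2.
With m = 1/2: x − 2y = −19. With m = 2: 2x − y = 19.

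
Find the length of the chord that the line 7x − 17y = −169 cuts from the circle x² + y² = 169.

13√2

Substitute y = (169 + 7x)/17:
338x² + 2366x − 20280 = 0  ⟹  x² + 7x − 60 = 0
x = 5 or x = −12, giving (5, 12) and (−12, 5).
|(5, 12) − (−12, 5)| = √((17)² + (7)²) = 13√2.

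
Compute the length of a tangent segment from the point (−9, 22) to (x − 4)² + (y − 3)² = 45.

√485

With centre O = (4, 3), |OP|² = 530 and r² = 45.
By the tangent–radius right angle, tangent length = √(|PO|² − r²) = √485.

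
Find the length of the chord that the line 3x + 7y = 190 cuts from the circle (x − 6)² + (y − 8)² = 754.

6√58

Centre (6, 8), r² = 754. Perpendicular distance d from centre to line = |−116| / √58 = 116/√58.
Chord = 2√(r² − d²) = 2·√(522) = 6√58.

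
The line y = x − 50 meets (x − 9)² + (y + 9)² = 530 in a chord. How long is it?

Centre (9, −9), r² = 530. Perpendicular distance d from centre to line = |−32| / √2 = 32/√2.
Half the chord is √(r² − d²) = √(18), so the full chord is 6√2.

6√2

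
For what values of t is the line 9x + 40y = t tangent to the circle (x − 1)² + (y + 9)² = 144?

The line touches the circle iff its distance from (1, −9) is 12:
|9·1 + 40·(−9) − t| / √1681 = 12
|t − (−351)| = 12·41, so t = 141 or t = −843.

t = −843 or t = 141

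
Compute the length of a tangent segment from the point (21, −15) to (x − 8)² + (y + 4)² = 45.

7√5

The centre is (8, −4) and r = 3√5. The square of the distance from P to the centre is 169 + 121 = 290.
Power of the point: PT² = |PO|² − r² = 245, so PT = 7√5.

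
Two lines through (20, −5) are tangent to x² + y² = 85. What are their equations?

Let a tangent through (20, −5) have slope m. Its distance from (0, 0) must equal √85:
(−20m − (5))² = 85(m² + 1)
63m² + 40m − 12 = 0, so m = 2/9 or m = −6/7.
Through (20, −5) these give 2x − 9y = 85 and 6x + 7y = 85.

2x − 9y = 85 and 6x + 7y = 85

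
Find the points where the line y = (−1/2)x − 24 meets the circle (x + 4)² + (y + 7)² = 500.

From the line, y = (−48 − x)/2. Substituting:
5x² + 100x − 780 = 0  ⟹  x² + 20x − 156 = 0
x = 6 or x = −26, giving (6, −27) and (−26, −11).

(−26, −11) and (6, −27)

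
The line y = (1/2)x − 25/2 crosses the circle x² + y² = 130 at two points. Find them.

Substitute y = (−25 + x)/2:
5x² − 50x + 105 = 0  ⟹  x² − 10x + 21 = 0
x = 7 or x = 3, giving (7, −9) and (3, −11).

(3, −11) and (7, −9)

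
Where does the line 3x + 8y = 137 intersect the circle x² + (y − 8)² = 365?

Substitute y = (137 − 3x)/8:
73x² − 438x − 18031 = 0  ⟹  x² − 6x − 247 = 0
x = 19 or x = −13, giving (19, 10) and (−13, 22).

(−13, 22) and (19, 10)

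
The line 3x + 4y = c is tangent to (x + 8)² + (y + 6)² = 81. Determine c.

Tangency holds when the distance from the centre (−8, −6) to the line equals the radius 9:
|3·(−8) + 4·(−6) − c| / √25 = 9
|c − (−48)| = 9·5, so c = −3 or c = −93.

c = −93 or c = −3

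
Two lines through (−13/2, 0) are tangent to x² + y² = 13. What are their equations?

Write the tangent as mx − y + (0 − m·(−13/2)) = 0 and set its distance from the centre to √13:
[m·(13/2) − (0)]² = 13(m² + 1)
9m² − 4 = 0, so m = −2/3 or m = 2/3.
Through (−13/2, 0) these give 2x + 3y = −13 and 2x − 3y = −13.

2x + 3y = −13 and 2x − 3y = −13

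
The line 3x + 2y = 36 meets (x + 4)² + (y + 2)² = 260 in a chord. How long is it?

The distance from (−4, −2) to the line is 52/√13, and r² = 260.
Half the chord is √(r² − d²) = √(52), so the full chord is 4√13.

4√13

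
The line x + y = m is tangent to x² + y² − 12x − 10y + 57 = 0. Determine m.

m = 11 ± 2√2

Tangency holds when the distance from the centre (6, 5) to the line equals the radius 2:
|1·6 + 1·5 − m| / √2 = 2
|m − (11)| = 2√2.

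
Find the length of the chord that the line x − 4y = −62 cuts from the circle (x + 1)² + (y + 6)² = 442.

2√17

The distance from (−1, −6) to the line is 85/√17, and r² = 442.
Chord = 2√(r² − d²) = 2·√(17) = 2√17.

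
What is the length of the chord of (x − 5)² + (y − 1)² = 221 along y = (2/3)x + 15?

2√13

The distance from (5, 1) to the line is 52/√13, and r² = 221.
Chord = 2√(r² − d²) = 2·√(13) = 2√13.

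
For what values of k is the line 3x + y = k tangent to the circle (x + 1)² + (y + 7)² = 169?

k = −10 ± 13√10

The line touches the circle iff its distance from (−1, −7) is 13:
|3·(−1) + 1·(−7) − k| / √10 = 13
|k − (−10)| = 13√10.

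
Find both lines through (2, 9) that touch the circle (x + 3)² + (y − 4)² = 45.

A line y − (9) = m(x − (2)) is tangent when its distance from (−3, 4) is 3√5:
[m·(−5) − (−5)]² = 45(m² + 1)
2m² + 5m + 2 = 0, so m = −2 or m = −1/2.
With m = −2: 2x + y = 13. With m = −1/2: x + 2y = 20.

2x + y = 13 and x + 2y = 20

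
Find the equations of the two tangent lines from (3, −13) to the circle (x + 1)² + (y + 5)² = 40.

Write the tangent as mx − y + (−13 − m·(3)) = 0 and set its distance from the centre to 2√10:
[m·(−4) − (8)]² = 40(m² + 1)
3m² − 8m − 3 = 0, so m = 3 or m = −1/3.
With m = 3: 3x − y = 22. With m = −1/3: x + 3y = −36.

3x − y = 22 and x + 3y = −36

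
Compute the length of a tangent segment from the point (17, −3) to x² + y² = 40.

√258

With centre O = (0, 0), |OP|² = 298 and r² = 40.
By the tangent–radius right angle, tangent length = √(|PO|² − r²) = √258.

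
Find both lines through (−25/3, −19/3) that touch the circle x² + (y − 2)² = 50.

A line y − (−19/3) = m(x − (−25/3)) is tangent when its distance from (0, 2) is 5√2:
(25/3m − (25/3))² = 50(m² + 1)
7m² − 50m + 7 = 0, so m = 7 or m = 1/7.
Through (−25/3, −19/3) these give 7x − y = −52 and x − 7y = 36.

7x − y = −52 and x − 7y = 36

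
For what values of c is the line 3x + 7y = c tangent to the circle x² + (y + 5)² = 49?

Tangency holds when the distance from the centre (0, −5) to the line equals the radius 7:
|3·0 + 7·(−5) − c| / √58 = 7
|c − (−35)| = 7√58.

c = −35 ± 7√58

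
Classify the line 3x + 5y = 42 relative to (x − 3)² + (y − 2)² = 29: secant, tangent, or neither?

secant

Centre (3, 2), r² = 29. Distance² from centre to line = (−23)²/34 = 529/34.
Since d² < r², the line cuts the circle twice.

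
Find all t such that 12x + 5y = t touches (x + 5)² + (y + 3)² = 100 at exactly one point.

t = −205 or t = 55

Tangency holds when the distance from the centre (−5, −3) to the line equals the radius 10:
|12·(−5) + 5·(−3) − t| / √169 = 10
|t − (−75)| = 10·13, so t = 55 or t = −205.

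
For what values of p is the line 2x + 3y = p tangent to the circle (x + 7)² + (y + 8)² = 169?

For a tangent, require d(centre, line) = r = 13.
|2·(−7) + 3·(−8) − p| / √13 = 13
|p − (−38)| = 13√13.

p = −38 ± 13√13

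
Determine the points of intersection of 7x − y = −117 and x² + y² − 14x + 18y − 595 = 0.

From the line, y = 7x + 117. Substituting:
50x² + 1750x + 15200 = 0  ⟹  x² + 35x + 304 = 0
x = −16 or x = −19, giving (−16, 5) and (−19, −16).

(−19, −16) and (−16, 5)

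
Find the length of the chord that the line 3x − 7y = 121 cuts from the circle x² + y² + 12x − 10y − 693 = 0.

4√58

Centre (−6, 5), r² = 754. Perpendicular distance d from centre to line = |−174| / √58 = 174/√58.
Chord = 2√(r² − d²) = 2·√(232) = 4√58.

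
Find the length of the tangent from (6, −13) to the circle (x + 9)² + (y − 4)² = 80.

Centre (−9, 4), r² = 80. |PO|² = (15)² + (−17)² = 514.
By the tangent–radius right angle, tangent length = √(|PO|² − r²) = √434.

√434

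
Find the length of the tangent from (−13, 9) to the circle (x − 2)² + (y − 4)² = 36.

Centre (2, 4), r² = 36. |PO|² = (−15)² + (5)² = 250.
The tangent meets the radius at right angles, so tangent² = |PO|² − r² = 250 − 36 = 214.

√214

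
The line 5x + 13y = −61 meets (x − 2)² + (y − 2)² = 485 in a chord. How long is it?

Centre (2, 2), r² = 485. Perpendicular distance d from centre to line = |97| / √194 = 97/√194.
Chord = 2√(r² − d²) = 2·√(873/2) = 3√194.

3√194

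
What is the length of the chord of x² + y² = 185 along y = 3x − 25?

7√10

Substitute y = 3x − 25:
10x² − 150x + 440 = 0  ⟹  x² − 15x + 44 = 0
x = 11 or x = 4, giving (11, 8) and (4, −13).
|(11, 8) − (4, −13)| = √((7)² + (21)²) = 7√10.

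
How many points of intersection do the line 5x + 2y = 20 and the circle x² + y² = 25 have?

2

Centre (0, 0), r² = 25. Distance² from centre to line = (−20)²/29 = 400/29.
Since d² < r², the line cuts the circle twice.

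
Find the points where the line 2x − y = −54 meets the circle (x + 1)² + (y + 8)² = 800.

(−29, −4) and (−21, 12)

From the line, y = 2x + 54. Substituting:
5x² + 250x + 3045 = 0  ⟹  x² + 50x + 609 = 0
x = −21 or x = −29, giving (−21, 12) and (−29, −4).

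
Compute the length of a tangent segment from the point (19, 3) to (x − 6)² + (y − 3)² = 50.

With centre O = (6, 3), |OP|² = 169 and r² = 50.
Power of the point: PT² = |PO|² − r² = 119, so PT = √119.

√119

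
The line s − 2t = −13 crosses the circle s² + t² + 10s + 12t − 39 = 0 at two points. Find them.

Substitute t = (13 + s)/2:
5s² + 90s + 325 = 0  ⟹  s² + 18s + 65 = 0
s = −5 or s = −13, giving (−5, 4) and (−13, 0).

(−13, 0) and (−5, 4)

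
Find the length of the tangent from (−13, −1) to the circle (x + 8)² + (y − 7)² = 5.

2√21

Centre (−8, 7), r² = 5. |PO|² = (−5)² + (−8)² = 89.
The tangent meets the radius at right angles, so tangent² = |PO|² − r² = 89 − 5 = 84.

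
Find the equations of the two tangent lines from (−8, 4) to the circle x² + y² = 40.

A line y − (4) = m(x − (−8)) is tangent when its distance from (0, 0) is 2√10:
(8m − (−4))² = 40(m² + 1)
3m² + 8m − 3 = 0, so m = −3 or m = 1/3.
With m = −3: 3x + y = −20. With m = 1/3: x − 3y = −20.

3x + y = −20 and x − 3y = −20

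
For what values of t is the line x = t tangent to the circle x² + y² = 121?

t = −11 or t = 11

The line touches the circle iff its distance from (0, 0) is 11:
|1·0 + 0·0 − t| / √1 = 11
|t| = 11, so t = 11 or t = −11.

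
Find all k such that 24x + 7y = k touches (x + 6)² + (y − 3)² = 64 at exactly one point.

Tangency holds when the distance from the centre (−6, 3) to the line equals the radius 8:
|24·(−6) + 7·3 − k| / √625 = 8
|k − (−123)| = 8·25, so k = 77 or k = −323.

k = −323 or k = 77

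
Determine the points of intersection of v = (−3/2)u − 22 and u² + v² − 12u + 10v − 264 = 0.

(−12, −4) and (0, −22)

From the line, v = (−44 − 3u)/2. Substituting:
13u² + 156u = 0  ⟹  u² + 12u = 0
u = 0 or u = −12, giving (0, −22) and (−12, −4).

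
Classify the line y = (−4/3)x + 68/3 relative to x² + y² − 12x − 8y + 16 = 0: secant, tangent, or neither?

d² = (4·6 + 3·4 − (68))²/25 = 1024/25; r² = 36.
Since d² > r², the line lies outside the circle.

neither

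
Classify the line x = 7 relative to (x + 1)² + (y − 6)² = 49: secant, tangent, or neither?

Substituting the line into the circle gives y² − 12y + 51 = 0.
Δ = 144 − 204 = −60.
No real roots: the line does not meet the circle.

neither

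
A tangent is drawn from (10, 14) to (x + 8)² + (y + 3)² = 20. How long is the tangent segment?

√593

The centre is (−8, −3) and r = 2√5. The square of the distance from P to the centre is 324 + 289 = 613.
Power of the point: PT² = |PO|² − r² = 593, so PT = √593.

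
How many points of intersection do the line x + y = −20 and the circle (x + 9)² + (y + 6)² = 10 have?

d² = (1·(−9) + 1·(−6) − (−20))²/2 = 25/2; r² = 10.
Since d² > r², the line lies outside the circle.

0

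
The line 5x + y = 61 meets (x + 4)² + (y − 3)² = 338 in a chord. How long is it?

Substitute y = −5x + 61:
26x² − 572x + 3042 = 0  ⟹  x² − 22x + 117 = 0
x = 13 or x = 9, giving (13, −4) and (9, 16).
Chord length = distance between (13, −4) and (9, 16) = √416 = 4√26.

4√26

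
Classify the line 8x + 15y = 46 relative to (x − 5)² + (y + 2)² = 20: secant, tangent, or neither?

d² = (8·5 + 15·(−2) − (46))²/289 = 1296/289; r² = 20.
Since d² < r², the line cuts the circle twice.

secant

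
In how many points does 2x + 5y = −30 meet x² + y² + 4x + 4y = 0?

0

d² = (2·(−2) + 5·(−2) − (−30))²/29 = 256/29; r² = 8.
Since d² > r², the line lies outside the circle.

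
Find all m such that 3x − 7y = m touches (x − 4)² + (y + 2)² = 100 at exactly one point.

m = 26 ± 10√58

Tangency holds when the distance from the centre (4, −2) to the line equals the radius 10:
|3·4 − 7·(−2) − m| / √58 = 10
|m − (26)| = 10√58.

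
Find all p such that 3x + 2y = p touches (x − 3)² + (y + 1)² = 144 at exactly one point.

Tangency holds when the distance from the centre (3, −1) to the line equals the radius 12:
|3·3 + 2·(−1) − p| / √13 = 12
|p − (7)| = 12√13.

p = 7 ± 12√13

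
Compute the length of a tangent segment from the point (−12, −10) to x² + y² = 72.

2√43

Centre (0, 0), r² = 72. |PO|² = (−12)² + (−10)² = 244.
Power of the point: PT² = |PO|² − r² = 172, so PT = 2√43.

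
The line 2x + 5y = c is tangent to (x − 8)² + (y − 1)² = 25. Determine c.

Tangency holds when the distance from the centre (8, 1) to the line equals the radius 5:
|2·8 + 5·1 − c| / √29 = 5
|c − (21)| = 5√29.

c = 21 ± 5√29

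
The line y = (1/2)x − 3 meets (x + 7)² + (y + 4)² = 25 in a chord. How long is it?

4√5

The distance from (−7, −4) to the line is 5/√5, and r² = 25.
Chord = 2√(r² − d²) = 2·√(20) = 4√5.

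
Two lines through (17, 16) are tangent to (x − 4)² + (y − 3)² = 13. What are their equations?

3x − 2y = 19 and 2x − 3y = −14

A line y − (16) = m(x − (17)) is tangent when its distance from (4, 3) is √13:
(−13m − (−13))² = 13(m² + 1)
6m² − 13m + 6 = 0, so m = 3/2 or m = 2/3.
With m = 3/2: 3x − 2y = 19. With m = 2/3: 2x − 3y = −14.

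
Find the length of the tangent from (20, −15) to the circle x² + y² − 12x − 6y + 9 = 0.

22

Centre (6, 3), r² = 36. |PO|² = (14)² + (−18)² = 520.
Power of the point: PT² = |PO|² − r² = 484, so PT = 22.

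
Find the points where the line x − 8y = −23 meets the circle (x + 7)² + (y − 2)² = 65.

Substitute y = (23 + x)/8:
65x² + 910x − 975 = 0  ⟹  x² + 14x − 15 = 0
x = 1 or x = −15, giving (1, 3) and (−15, 1).

(−15, 1) and (1, 3)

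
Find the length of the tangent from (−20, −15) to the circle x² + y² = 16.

Centre (0, 0), r² = 16. |PO|² = (−20)² + (−15)² = 625.
By the tangent–radius right angle, tangent length = √(|PO|² − r²) = √609.

√609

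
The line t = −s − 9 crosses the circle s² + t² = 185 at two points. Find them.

(−13, 4) and (4, −13)

Express t = −s − 9 and substitute into the circle:
2s² + 18s − 104 = 0  ⟹  s² + 9s − 52 = 0
s = 4 or s = −13, giving (4, −13) and (−13, 4).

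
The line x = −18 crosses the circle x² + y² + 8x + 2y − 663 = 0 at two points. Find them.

The line gives x = −18. Substituting into the circle:
y² + 2y − 483 = 0
y = 21 or y = −23, giving (−18, 21) and (−18, −23).

(−18, −23) and (−18, 21)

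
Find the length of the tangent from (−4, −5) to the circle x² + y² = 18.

Centre (0, 0), r² = 18. |PO|² = (−4)² + (−5)² = 41.
The tangent meets the radius at right angles, so tangent² = |PO|² − r² = 41 − 18 = 23.

√23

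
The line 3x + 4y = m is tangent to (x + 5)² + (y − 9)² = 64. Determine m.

For a tangent, require d(centre, line) = r = 8.
|3·(−5) + 4·9 − m| / √25 = 8
|m − (21)| = 8·5, so m = 61 or m = −19.

m = −19 or m = 61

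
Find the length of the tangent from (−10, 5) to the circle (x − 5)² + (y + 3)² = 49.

4√15

With centre O = (5, −3), |OP|² = 289 and r² = 49.
By the tangent–radius right angle, tangent length = √(|PO|² − r²) = √240 = 4√15.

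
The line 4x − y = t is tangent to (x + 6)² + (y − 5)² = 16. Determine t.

t = −29 ± 4√17

Tangency holds when the distance from the centre (−6, 5) to the line equals the radius 4:
|4·(−6) − 1·5 − t| / √17 = 4
|t − (−29)| = 4√17.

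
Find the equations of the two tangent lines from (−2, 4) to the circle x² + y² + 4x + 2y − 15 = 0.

x + 2y = 6 and x − 2y = −10

A line y − (4) = m(x − (−2)) is tangent when its distance from (−2, −1) is 2√5:
[m·(0) − (−5)]² = 20(m² + 1)
4m² − 1 = 0, so m = −1/2 or m = 1/2.
With m = −1/2: x + 2y = 6. With m = 1/2: x − 2y = −10.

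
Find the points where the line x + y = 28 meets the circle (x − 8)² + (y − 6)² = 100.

Express y = −x + 28 and substitute into the circle:
2x² − 60x + 448 = 0  ⟹  x² − 30x + 224 = 0
x = 16 or x = 14, giving (16, 12) and (14, 14).

(14, 14) and (16, 12)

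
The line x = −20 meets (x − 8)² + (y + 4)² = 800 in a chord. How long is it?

8

Centre (8, −4), r² = 800. Perpendicular distance d from centre to line = |28| / √1 = 28.
Half the chord is √(r² − d²) = √(16), so the full chord is 8.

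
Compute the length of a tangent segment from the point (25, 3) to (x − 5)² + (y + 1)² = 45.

√371

With centre O = (5, −1), |OP|² = 416 and r² = 45.
By the tangent–radius right angle, tangent length = √(|PO|² − r²) = √371.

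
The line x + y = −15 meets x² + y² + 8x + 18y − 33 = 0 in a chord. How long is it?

Centre (−4, −9), r² = 130. Perpendicular distance d from centre to line = |2| / √2 = 2/√2.
Chord = 2√(r² − d²) = 2·√(128) = 16√2.

16√2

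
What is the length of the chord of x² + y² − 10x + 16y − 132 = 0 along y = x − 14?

21√2

Express y = x − 14 and substitute into the circle:
2x² − 22x − 160 = 0  ⟹  x² − 11x − 80 = 0
x = 16 or x = −5, giving (16, 2) and (−5, −19).
Chord length = distance between (16, 2) and (−5, −19) = √882 = 21√2.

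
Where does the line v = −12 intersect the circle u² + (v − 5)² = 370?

(−9, −12) and (9, −12)

Express v = −12 and substitute into the circle:
u² − 81 = 0
u = 9 or u = −9, giving (9, −12) and (−9, −12).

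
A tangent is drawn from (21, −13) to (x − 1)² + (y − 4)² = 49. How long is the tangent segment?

8√10

The centre is (1, 4) and r = 7. The square of the distance from P to the centre is 400 + 289 = 689.
By the tangent–radius right angle, tangent length = √(|PO|² − r²) = √640 = 8√10.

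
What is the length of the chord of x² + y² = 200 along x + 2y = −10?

12√5

Centre (0, 0), r² = 200. Perpendicular distance d from centre to line = |10| / √5 = 10/√5.
Half the chord is √(r² − d²) = √(180), so the full chord is 12√5.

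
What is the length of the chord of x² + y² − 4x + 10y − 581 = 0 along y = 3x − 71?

10√10

The distance from (2, −5) to the line is 60/√10, and r² = 610.
Half the chord is √(r² − d²) = √(250), so the full chord is 10√10.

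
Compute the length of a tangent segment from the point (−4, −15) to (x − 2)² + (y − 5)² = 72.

With centre O = (2, 5), |OP|² = 436 and r² = 72.
The tangent meets the radius at right angles, so tangent² = |PO|² − r² = 436 − 72 = 364.

2√91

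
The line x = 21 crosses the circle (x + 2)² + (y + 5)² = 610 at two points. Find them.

(21, −14) and (21, 4)

The line gives x = 21. Substituting into the circle:
y² + 10y − 56 = 0
y = 4 or y = −14, giving (21, 4) and (21, −14).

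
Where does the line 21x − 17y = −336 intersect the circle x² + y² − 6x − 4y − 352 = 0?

(−16, 0) and (1, 21)

Substitute y = (336 + 21x)/17:
730x² + 10950x − 11680 = 0  ⟹  x² + 15x − 16 = 0
x = 1 or x = −16, giving (1, 21) and (−16, 0).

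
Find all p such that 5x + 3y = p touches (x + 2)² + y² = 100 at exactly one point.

The line touches the circle iff its distance from (−2, 0) is 10:
|5·(−2) + 3·0 − p| / √34 = 10
|p − (−10)| = 10√34.

p = −10 ± 10√34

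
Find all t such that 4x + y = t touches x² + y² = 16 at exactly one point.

The line touches the circle iff its distance from (0, 0) is 4:
|4·0 + 1·0 − t| / √17 = 4
|t| = 4√17.

t = ±4√17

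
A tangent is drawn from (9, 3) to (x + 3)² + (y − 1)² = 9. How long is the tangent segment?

Centre (−3, 1), r² = 9. |PO|² = (12)² + (2)² = 148.
The tangent meets the radius at right angles, so tangent² = |PO|² − r² = 148 − 9 = 139.

√139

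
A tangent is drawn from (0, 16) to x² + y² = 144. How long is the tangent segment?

Centre (0, 0), r² = 144. |PO|² = (0)² + (16)² = 256.
The tangent meets the radius at right angles, so tangent² = |PO|² − r² = 256 − 144 = 112.

4√7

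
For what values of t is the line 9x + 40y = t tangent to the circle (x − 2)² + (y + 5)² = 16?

t = −346 or t = −18

The line touches the circle iff its distance from (2, −5) is 4:
|9·2 + 40·(−5) − t| / √1681 = 4
|t − (−182)| = 4·41, so t = −18 or t = −346.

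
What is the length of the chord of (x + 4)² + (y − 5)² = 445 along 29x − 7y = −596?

Substitute y = (596 + 29x)/7:
890x² + 32930x + 293700 = 0  ⟹  x² + 37x + 330 = 0
x = −15 or x = −22, giving (−15, 23) and (−22, −6).
Chord length = distance between (−15, 23) and (−22, −6) = √890 = √890.

√890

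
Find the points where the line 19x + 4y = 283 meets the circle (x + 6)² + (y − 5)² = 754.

(9, 28) and (17, −10)

Substitute y = (283 − 19x)/4:
377x² − 9802x + 57681 = 0  ⟹  x² − 26x + 153 = 0
x = 17 or x = 9, giving (17, −10) and (9, 28).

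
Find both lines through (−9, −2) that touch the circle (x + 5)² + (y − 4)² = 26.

x − 5y = 1 and 5x + y = −47

Let a tangent through (−9, −2) have slope m. Its distance from (−5, 4) must equal √26:
[m·(4) − (6)]² = 26(m² + 1)
5m² + 24m − 5 = 0, so m = 1/5 or m = −5.
Through (−9, −2) these give x − 5y = 1 and 5x + y = −47.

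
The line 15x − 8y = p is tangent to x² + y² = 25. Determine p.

p = −85 or p = 85

The line touches the circle iff its distance from (0, 0) is 5:
|15·0 − 8·0 − p| / √289 = 5
|p| = 5·17, so p = 85 or p = −85.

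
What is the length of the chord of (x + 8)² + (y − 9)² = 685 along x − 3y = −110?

7√10

The distance from (−8, 9) to the line is 75/√10, and r² = 685.
Chord = 2√(r² − d²) = 2·√(245/2) = 7√10.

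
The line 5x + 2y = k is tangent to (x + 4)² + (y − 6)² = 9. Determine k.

Tangency holds when the distance from the centre (−4, 6) to the line equals the radius 3:
|5·(−4) + 2·6 − k| / √29 = 3
|k − (−8)| = 3√29.

k = −8 ± 3√29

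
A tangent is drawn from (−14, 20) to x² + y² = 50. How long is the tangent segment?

√546

Centre (0, 0), r² = 50. |PO|² = (−14)² + (20)² = 596.
The tangent meets the radius at right angles, so tangent² = |PO|² − r² = 596 − 50 = 546.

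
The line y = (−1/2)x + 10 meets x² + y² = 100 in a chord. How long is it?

Substitute y = (20 − x)/2:
5x² − 40x = 0  ⟹  x² − 8x = 0
x = 8 or x = 0, giving (8, 6) and (0, 10).
Chord length = distance between (8, 6) and (0, 10) = √80 = 4√5.

4√5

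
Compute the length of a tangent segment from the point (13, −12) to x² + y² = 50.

Centre (0, 0), r² = 50. |PO|² = (13)² + (−12)² = 313.
By the tangent–radius right angle, tangent length = √(|PO|² − r²) = √263.

√263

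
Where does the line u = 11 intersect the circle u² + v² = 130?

The line gives u = 11. Substituting into the circle:
v² − 9 = 0
v = 3 or v = −3, giving (11, 3) and (11, −3).

(11, −3) and (11, 3)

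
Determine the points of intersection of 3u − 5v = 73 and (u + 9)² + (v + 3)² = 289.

(−9, −20) and (6, −11)

Express v = (−73 + 3u)/5 and substitute into the circle:
34u² + 102u − 1836 = 0  ⟹  u² + 3u − 54 = 0
u = 6 or u = −9, giving (6, −11) and (−9, −20).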